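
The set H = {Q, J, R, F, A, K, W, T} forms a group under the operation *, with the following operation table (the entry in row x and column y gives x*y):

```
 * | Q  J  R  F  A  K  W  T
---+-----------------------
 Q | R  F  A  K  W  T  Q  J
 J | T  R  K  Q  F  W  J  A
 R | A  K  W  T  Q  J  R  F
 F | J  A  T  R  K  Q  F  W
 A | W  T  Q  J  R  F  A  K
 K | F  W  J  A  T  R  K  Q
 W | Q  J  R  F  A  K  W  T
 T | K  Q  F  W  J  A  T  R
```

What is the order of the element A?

4

The identity element is W (its row matches the header).
A^1 = A
A^2 = A*A = R
A^3 = R*A = Q
A^4 = Q*A = W
The first power of A equal to the identity is A^4, so ord(A) = 4.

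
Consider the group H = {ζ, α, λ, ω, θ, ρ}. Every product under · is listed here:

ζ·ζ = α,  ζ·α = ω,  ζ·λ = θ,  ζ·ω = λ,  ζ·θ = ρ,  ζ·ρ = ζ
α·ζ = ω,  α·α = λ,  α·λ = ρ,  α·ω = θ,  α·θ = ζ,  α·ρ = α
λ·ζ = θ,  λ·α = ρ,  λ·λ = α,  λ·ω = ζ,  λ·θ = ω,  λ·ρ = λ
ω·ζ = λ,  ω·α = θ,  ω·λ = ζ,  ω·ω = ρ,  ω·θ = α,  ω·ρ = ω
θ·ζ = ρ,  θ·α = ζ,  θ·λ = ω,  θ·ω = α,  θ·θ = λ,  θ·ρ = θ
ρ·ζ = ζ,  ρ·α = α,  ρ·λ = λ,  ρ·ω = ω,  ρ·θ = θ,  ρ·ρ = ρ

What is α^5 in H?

λ

α^1 = α
α^2 = α·α = λ
α^3 = λ·α = ρ
α^4 = ρ·α = α
α^5 = α·α = λ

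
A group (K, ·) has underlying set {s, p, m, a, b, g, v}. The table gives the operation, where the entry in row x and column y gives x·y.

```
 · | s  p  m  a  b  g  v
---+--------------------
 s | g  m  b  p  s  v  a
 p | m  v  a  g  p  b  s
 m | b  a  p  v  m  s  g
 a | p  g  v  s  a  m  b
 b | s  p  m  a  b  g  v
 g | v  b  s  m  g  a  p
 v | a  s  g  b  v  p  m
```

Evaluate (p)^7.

p^1 = p
p^2 = p·p = v
p^3 = v·p = s
p^4 = s·p = m
p^5 = m·p = a
p^6 = a·p = g
p^7 = g·p = b

b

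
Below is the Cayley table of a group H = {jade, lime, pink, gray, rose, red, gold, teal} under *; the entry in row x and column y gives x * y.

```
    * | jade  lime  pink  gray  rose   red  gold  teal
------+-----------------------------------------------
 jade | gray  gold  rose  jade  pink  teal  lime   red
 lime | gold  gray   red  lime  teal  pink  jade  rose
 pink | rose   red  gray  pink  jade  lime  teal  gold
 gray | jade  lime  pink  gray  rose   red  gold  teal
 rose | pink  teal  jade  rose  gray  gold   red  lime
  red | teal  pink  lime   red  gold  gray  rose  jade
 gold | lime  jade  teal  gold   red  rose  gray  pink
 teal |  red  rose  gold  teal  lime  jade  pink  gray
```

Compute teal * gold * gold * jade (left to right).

red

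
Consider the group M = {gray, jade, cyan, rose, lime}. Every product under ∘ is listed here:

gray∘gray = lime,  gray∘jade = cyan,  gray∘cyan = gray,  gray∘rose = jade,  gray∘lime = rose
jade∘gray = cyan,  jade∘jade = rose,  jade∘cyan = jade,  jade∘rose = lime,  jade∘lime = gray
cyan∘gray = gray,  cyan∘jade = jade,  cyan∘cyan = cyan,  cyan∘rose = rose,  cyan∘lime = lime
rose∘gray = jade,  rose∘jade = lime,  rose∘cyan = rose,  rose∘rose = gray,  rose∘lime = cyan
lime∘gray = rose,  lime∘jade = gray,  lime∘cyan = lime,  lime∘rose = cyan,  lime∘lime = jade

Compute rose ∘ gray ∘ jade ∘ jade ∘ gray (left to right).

rose

rose ∘ gray = jade
jade ∘ jade = rose
rose ∘ jade = lime
lime ∘ gray = rose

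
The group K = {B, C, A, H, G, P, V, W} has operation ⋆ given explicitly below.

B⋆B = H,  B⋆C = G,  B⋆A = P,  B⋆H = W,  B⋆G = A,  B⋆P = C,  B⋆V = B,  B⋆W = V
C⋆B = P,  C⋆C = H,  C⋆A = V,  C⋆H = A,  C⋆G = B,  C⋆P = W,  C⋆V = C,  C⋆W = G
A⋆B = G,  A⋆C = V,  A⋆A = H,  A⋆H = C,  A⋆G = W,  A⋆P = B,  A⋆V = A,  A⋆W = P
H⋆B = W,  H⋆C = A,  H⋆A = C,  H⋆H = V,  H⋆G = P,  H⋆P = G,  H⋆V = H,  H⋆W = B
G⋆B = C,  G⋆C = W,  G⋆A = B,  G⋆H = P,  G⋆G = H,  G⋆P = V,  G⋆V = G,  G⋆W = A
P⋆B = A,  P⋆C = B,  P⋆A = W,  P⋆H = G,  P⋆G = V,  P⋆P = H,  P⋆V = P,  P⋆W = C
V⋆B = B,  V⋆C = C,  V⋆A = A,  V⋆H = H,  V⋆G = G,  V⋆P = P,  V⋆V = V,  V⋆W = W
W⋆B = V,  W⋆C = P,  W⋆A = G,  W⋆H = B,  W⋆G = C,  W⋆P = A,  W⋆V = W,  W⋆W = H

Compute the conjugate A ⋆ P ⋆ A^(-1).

G

The identity is V. In row A, the entry V sits in column C, so A^(-1) = C.
A ⋆ P = B
B ⋆ C = G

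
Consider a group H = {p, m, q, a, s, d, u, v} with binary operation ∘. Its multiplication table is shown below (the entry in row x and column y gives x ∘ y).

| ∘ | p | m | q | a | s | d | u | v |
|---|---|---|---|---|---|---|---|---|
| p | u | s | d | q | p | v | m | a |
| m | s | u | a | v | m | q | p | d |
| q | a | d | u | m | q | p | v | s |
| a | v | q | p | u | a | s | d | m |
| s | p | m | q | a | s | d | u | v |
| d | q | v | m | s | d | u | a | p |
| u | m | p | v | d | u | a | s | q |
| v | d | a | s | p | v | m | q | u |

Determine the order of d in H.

4

The identity element is s (its row matches the header).
d^1 = d
d^2 = d ∘ d = u
d^3 = u ∘ d = a
d^4 = a ∘ d = s
The first power of d equal to the identity is d^4, so ord(d) = 4.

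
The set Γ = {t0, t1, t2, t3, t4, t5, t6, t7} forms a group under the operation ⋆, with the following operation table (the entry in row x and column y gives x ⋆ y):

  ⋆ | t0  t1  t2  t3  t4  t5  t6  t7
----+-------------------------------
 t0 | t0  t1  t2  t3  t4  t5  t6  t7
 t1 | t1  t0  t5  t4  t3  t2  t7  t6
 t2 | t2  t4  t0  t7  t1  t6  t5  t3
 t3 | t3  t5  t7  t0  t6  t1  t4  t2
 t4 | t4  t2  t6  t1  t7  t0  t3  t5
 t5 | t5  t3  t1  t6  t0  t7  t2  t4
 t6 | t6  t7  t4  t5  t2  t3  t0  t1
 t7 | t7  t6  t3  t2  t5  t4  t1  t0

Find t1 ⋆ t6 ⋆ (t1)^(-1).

The identity is t0. In row t1, the entry t0 sits in column t1, so t1^(-1) = t1.
t1 ⋆ t6 = t7
t7 ⋆ t1 = t6

t6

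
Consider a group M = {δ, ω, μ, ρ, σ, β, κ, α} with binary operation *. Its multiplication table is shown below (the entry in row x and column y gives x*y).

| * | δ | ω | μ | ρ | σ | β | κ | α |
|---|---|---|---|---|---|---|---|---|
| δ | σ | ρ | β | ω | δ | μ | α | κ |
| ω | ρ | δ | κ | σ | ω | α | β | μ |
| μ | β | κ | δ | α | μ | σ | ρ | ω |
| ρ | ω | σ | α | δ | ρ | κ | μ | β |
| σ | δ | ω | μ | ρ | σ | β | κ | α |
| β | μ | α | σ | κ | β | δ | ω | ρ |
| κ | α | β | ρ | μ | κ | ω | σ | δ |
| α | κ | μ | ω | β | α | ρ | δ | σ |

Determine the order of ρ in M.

The identity element is σ (its row matches the header).
ρ^1 = ρ
ρ^2 = ρ*ρ = δ
ρ^3 = δ*ρ = ω
ρ^4 = ω*ρ = σ
The first power of ρ equal to the identity is ρ^4, so ord(ρ) = 4.

4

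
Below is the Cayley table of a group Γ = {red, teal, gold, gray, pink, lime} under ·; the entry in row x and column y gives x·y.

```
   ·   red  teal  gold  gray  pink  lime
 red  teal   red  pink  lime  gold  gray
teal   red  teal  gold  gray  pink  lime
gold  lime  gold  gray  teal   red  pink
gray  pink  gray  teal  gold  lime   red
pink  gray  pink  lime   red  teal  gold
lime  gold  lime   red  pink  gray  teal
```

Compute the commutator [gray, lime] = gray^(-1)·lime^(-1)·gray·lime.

Identity is teal; from the table gray^(-1) = gold and lime^(-1) = lime.
gold·lime = pink
pink·gray = red
red·lime = gray
(Structurally, Γ here is isomorphic to the symmetric group S_3.)

gray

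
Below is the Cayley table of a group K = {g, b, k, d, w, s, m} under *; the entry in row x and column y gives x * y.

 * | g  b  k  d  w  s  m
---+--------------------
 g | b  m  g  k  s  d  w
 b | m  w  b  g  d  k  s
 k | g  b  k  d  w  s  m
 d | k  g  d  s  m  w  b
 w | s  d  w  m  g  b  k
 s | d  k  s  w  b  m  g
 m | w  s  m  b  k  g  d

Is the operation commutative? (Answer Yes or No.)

Yes

Check whether the table is symmetric across its main diagonal.
Every entry (row x, col y) equals the entry (row y, col x), so K is abelian.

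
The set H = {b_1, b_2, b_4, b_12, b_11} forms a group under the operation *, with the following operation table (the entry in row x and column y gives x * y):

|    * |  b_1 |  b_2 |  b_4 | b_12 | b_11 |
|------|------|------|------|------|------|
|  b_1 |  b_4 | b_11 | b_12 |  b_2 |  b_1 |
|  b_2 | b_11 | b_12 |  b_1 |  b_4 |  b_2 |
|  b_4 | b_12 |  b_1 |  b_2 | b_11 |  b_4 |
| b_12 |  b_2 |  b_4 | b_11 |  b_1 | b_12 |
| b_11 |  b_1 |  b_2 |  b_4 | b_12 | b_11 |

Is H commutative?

Yes

Check whether the table is symmetric across its main diagonal.
Every entry (row x, col y) equals the entry (row y, col x), so H is abelian.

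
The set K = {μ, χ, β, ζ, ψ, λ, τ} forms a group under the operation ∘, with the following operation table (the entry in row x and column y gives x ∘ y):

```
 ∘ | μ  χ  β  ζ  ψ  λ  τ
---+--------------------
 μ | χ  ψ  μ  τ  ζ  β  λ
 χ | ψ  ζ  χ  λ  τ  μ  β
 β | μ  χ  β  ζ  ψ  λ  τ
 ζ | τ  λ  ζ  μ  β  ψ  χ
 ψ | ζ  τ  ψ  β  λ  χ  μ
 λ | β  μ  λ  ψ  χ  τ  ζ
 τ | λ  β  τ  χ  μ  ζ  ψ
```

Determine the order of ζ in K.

The identity element is β (its row matches the header).
ζ^1 = ζ
ζ^2 = ζ ∘ ζ = μ
ζ^3 = μ ∘ ζ = τ
ζ^4 = τ ∘ ζ = χ
ζ^5 = χ ∘ ζ = λ
ζ^6 = λ ∘ ζ = ψ
ζ^7 = ψ ∘ ζ = β
The first power of ζ equal to the identity is ζ^7, so ord(ζ) = 7.
(Structurally, K here is isomorphic to the cyclic group Z_7.)

7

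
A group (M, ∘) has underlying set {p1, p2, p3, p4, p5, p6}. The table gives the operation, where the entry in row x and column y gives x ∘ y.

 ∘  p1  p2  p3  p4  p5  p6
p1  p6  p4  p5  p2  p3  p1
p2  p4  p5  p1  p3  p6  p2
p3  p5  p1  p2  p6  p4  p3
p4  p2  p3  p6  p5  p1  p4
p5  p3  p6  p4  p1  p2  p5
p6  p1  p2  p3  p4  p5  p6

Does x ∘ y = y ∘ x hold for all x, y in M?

Check whether the table is symmetric across its main diagonal.
Every entry (row x, col y) equals the entry (row y, col x), so M is abelian.
(In fact M ≅ the cyclic group Z_6.)

Yes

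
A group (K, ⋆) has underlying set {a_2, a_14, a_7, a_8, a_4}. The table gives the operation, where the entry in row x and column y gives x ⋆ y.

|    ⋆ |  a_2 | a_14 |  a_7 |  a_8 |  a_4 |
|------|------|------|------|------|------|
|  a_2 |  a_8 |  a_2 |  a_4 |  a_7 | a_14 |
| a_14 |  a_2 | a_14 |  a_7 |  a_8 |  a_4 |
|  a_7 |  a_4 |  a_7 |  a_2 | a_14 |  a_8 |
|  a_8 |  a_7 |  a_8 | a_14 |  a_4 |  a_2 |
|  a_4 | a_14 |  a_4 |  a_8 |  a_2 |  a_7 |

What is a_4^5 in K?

a_14

a_4^1 = a_4
a_4^2 = a_4 ⋆ a_4 = a_7
a_4^3 = a_7 ⋆ a_4 = a_8
a_4^4 = a_8 ⋆ a_4 = a_2
a_4^5 = a_2 ⋆ a_4 = a_14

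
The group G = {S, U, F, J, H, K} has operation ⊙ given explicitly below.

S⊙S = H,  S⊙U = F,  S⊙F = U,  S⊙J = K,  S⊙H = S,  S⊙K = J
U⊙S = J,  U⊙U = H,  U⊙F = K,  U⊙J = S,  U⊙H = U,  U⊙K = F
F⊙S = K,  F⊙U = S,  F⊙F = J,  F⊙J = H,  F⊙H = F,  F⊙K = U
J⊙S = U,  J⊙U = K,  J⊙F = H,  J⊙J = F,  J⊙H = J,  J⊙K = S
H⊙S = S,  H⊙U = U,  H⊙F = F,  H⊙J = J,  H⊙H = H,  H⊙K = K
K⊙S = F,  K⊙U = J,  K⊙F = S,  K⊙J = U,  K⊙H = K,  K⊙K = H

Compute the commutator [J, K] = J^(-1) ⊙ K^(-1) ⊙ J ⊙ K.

J

Identity is H; from the table J^(-1) = F and K^(-1) = K.
F ⊙ K = U
U ⊙ J = S
S ⊙ K = J
(Structurally, G here is isomorphic to the symmetric group S_3.)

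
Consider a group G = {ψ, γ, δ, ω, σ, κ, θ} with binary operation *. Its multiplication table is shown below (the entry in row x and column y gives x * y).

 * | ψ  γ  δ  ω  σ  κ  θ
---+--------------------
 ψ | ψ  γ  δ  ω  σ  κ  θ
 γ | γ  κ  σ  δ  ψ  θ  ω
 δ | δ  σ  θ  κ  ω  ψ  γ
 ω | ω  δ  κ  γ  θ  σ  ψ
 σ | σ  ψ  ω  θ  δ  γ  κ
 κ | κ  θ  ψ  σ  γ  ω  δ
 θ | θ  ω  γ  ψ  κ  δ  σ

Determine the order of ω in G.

The identity element is ψ (its row matches the header).
ω^1 = ω
ω^2 = ω * ω = γ
ω^3 = γ * ω = δ
ω^4 = δ * ω = κ
ω^5 = κ * ω = σ
ω^6 = σ * ω = θ
ω^7 = θ * ω = ψ
The first power of ω equal to the identity is ω^7, so ord(ω) = 7.

7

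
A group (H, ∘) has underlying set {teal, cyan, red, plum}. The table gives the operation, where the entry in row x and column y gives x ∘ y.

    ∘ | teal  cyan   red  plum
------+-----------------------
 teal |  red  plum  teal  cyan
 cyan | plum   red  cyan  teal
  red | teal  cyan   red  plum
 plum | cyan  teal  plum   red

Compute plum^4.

plum^1 = plum
plum^2 = plum ∘ plum = red
plum^3 = red ∘ plum = plum
plum^4 = plum ∘ plum = red

red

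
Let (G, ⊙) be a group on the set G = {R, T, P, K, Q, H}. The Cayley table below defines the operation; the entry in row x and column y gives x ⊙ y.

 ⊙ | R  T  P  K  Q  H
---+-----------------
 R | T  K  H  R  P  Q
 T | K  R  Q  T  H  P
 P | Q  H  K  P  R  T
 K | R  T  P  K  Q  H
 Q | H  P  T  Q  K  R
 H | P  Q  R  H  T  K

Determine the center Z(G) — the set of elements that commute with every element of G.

An element z is central iff its row equals its column in the table.
For T: T ⊙ H = P ≠ Q = H ⊙ T, so T ∉ Z.
Checking each element this way leaves Z(G) = {K}.

{K}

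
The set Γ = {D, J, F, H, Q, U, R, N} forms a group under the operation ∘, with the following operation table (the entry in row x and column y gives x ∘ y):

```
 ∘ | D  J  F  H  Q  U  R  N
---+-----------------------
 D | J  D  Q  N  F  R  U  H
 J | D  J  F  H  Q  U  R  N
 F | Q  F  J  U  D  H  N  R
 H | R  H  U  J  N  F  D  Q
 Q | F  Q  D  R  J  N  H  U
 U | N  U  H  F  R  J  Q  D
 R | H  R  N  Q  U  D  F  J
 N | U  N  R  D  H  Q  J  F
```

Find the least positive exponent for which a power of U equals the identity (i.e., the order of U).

The identity element is J (its row matches the header).
U^1 = U
U^2 = U ∘ U = J
The first power of U equal to the identity is U^2, so ord(U) = 2.
(Structurally, Γ here is isomorphic to the dihedral group D_4.)

2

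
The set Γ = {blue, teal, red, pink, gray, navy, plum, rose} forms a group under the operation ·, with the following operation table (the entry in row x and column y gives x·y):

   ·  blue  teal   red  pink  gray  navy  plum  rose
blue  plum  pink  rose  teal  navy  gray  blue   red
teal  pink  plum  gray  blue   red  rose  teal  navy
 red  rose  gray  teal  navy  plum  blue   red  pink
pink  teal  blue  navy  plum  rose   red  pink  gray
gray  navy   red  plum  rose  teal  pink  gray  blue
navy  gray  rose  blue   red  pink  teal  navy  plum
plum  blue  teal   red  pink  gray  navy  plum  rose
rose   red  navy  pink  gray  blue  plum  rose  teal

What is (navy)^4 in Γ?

navy^1 = navy
navy^2 = navy·navy = teal
navy^3 = teal·navy = rose
navy^4 = rose·navy = plum
(Structurally, Γ here is isomorphic to Z_2 x Z_4.)

plum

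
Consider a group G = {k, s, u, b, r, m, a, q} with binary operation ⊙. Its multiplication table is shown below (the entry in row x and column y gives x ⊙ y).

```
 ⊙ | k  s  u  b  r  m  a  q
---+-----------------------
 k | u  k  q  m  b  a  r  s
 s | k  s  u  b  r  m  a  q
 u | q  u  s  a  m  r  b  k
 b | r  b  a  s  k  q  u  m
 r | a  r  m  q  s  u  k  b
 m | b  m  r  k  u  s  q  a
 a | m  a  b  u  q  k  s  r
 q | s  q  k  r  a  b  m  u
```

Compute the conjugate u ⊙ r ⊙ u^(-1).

r

The identity is s. In row u, the entry s sits in column u, so u^(-1) = u.
u ⊙ r = m
m ⊙ u = r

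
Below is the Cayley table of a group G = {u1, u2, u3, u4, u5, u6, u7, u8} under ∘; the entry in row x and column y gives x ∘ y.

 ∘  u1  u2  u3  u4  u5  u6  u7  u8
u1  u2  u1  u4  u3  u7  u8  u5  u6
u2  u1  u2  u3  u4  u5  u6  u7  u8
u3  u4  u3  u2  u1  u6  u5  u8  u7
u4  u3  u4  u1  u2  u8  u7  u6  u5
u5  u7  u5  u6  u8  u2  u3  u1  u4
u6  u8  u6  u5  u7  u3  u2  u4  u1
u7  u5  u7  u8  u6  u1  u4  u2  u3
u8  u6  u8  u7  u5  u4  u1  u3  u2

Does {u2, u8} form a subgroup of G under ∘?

{u2, u8} contains the identity u2.
Checking products: every product of two elements of {u2, u8} (read from the table) lies in {u2, u8}, so the set is closed.
In a finite group, a nonempty closed subset is a subgroup. So {u2, u8} ≤ G.

Yes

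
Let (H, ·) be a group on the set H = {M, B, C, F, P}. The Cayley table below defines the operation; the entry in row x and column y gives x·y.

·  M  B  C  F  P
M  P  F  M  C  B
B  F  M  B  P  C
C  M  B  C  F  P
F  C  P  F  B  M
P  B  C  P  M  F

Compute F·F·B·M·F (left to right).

F·F = B
B·B = M
M·M = P
P·F = M
(Structurally, H here is isomorphic to the cyclic group Z_5.)

M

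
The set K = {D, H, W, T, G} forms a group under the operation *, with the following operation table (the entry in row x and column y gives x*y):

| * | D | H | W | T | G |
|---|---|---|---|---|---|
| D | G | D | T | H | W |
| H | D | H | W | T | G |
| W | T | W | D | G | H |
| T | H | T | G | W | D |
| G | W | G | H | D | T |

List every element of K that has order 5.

Identity is H. Compute the order of each non-identity element by repeated multiplication:
  D: D → G → W → T → H  (order 5)
  W: W → D → T → G → H  (order 5)
  T: T → W → G → D → H  (order 5)
  G: G → T → D → W → H  (order 5)
Elements of order 5: {D, G, T, W}.

{D, G, T, W}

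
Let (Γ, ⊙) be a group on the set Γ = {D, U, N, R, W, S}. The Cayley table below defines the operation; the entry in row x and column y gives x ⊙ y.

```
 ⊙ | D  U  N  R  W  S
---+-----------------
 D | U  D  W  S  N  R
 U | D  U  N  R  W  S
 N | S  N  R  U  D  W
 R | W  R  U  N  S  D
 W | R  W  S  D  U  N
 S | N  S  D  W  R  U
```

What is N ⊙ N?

R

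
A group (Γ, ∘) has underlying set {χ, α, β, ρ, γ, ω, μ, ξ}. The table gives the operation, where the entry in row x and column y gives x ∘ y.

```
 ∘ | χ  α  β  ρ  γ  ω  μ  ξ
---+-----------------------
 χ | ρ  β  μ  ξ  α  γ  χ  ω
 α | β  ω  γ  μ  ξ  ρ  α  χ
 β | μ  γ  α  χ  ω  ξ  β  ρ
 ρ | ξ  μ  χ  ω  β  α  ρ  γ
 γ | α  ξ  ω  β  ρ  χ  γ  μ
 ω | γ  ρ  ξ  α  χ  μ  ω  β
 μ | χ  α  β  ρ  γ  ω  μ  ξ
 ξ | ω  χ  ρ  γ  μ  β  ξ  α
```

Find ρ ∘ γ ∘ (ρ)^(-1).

The identity is μ. In row ρ, the entry μ sits in column α, so ρ^(-1) = α.
ρ ∘ γ = β
β ∘ α = γ

γ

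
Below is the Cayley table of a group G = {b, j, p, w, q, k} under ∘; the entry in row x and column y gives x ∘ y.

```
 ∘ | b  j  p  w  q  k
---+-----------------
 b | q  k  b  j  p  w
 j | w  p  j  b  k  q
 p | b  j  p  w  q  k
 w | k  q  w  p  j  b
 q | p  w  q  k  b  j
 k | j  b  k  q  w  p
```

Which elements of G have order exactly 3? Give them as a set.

{b, q}

Identity is p. Compute the order of each non-identity element by repeated multiplication:
  b: b → q → p  (order 3)
  j: j → p  (order 2)
  w: w → p  (order 2)
  q: q → b → p  (order 3)
  k: k → p  (order 2)
Elements of order 3: {b, q}.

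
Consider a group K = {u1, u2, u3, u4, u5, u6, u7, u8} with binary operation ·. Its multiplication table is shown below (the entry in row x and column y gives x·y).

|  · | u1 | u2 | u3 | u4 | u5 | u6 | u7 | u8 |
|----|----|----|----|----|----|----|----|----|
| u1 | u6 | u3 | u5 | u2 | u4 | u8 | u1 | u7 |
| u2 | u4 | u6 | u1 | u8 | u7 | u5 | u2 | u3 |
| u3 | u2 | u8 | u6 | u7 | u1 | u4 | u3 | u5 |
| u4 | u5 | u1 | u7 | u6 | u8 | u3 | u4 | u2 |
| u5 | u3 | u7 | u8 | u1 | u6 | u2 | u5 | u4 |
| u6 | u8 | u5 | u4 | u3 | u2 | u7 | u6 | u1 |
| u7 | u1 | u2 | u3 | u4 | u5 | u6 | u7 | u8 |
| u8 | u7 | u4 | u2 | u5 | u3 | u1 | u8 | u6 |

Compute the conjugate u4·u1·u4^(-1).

The identity is u7. In row u4, the entry u7 sits in column u3, so u4^(-1) = u3.
u4·u1 = u5
u5·u3 = u8

u8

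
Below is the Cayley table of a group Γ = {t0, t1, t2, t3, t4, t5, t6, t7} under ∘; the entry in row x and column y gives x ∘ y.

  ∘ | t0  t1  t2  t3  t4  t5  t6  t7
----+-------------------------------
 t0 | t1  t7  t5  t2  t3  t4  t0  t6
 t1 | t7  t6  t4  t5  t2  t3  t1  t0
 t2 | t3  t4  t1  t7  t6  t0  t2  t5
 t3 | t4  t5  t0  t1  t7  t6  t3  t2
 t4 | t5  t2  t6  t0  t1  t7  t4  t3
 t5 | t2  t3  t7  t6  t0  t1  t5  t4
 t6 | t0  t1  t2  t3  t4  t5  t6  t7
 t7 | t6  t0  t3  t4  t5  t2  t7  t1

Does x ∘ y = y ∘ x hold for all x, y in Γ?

t2 ∘ t7 = t5 but t7 ∘ t2 = t3.
Since t2 and t7 do not commute, Γ is not abelian.

No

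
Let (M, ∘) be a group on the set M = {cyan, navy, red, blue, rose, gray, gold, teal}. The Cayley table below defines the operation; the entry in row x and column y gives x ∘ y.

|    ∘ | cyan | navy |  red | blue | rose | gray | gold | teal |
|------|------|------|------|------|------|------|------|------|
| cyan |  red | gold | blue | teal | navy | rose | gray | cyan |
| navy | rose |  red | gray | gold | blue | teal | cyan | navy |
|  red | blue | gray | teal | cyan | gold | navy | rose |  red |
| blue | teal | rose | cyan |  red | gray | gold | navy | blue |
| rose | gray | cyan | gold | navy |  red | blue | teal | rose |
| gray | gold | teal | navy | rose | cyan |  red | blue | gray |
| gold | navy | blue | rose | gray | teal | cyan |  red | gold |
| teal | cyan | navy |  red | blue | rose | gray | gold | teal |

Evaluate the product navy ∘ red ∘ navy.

navy ∘ red = gray
gray ∘ navy = teal

teal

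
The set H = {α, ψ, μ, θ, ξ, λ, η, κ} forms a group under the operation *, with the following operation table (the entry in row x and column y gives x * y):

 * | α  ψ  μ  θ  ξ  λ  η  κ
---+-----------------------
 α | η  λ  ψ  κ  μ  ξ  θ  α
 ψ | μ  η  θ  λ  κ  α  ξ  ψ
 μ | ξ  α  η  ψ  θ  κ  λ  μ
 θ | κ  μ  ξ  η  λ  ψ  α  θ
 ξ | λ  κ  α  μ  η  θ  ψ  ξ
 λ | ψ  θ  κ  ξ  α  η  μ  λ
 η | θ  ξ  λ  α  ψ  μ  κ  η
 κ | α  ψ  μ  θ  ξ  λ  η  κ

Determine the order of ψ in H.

4

The identity element is κ (its row matches the header).
ψ^1 = ψ
ψ^2 = ψ * ψ = η
ψ^3 = η * ψ = ξ
ψ^4 = ξ * ψ = κ
The first power of ψ equal to the identity is ψ^4, so ord(ψ) = 4.
(Structurally, H here is isomorphic to the quaternion group Q_8.)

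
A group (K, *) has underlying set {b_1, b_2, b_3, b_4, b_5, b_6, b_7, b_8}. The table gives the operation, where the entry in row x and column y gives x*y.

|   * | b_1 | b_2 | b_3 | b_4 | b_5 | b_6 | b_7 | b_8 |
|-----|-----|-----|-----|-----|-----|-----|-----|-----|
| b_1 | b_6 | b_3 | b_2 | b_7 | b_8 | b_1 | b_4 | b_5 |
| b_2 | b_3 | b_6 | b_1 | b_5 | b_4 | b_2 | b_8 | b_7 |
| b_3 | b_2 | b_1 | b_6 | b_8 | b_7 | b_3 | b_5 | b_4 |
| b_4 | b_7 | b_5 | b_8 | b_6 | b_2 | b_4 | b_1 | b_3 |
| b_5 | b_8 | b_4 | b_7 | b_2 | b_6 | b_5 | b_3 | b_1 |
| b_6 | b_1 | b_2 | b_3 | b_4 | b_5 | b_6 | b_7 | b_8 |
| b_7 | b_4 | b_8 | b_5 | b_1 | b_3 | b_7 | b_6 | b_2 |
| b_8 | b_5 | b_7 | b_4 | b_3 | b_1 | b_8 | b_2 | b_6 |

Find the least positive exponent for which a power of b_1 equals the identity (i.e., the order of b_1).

The identity element is b_6 (its row matches the header).
b_1^1 = b_1
b_1^2 = b_1*b_1 = b_6
The first power of b_1 equal to the identity is b_1^2, so ord(b_1) = 2.

2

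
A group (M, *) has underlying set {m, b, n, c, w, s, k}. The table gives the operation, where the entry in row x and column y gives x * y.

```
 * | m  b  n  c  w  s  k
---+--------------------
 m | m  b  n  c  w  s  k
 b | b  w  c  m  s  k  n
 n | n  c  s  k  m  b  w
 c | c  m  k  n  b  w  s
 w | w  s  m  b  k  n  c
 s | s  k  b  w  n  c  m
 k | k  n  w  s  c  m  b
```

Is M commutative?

Check whether the table is symmetric across its main diagonal.
Every entry (row x, col y) equals the entry (row y, col x), so M is abelian.

Yes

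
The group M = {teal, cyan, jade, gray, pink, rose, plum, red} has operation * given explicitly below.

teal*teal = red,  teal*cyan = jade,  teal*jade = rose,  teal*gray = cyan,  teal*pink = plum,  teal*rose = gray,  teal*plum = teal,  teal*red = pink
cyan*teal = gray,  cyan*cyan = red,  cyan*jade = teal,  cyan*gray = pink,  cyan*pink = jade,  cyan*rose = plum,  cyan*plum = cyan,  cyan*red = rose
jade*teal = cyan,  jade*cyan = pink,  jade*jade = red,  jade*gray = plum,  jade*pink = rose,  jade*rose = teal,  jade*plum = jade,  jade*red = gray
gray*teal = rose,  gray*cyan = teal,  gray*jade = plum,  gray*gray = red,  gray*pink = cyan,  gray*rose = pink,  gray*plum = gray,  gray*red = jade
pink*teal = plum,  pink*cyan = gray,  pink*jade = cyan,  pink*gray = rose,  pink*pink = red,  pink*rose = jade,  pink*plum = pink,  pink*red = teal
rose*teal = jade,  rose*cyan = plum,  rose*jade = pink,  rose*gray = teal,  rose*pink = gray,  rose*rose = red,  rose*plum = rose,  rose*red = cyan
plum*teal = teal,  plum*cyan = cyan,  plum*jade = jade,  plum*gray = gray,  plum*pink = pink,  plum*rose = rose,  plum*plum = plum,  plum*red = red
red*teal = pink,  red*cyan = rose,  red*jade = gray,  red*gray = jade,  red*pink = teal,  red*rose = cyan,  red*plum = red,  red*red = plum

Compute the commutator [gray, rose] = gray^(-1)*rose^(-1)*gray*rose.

Identity is plum; from the table gray^(-1) = jade and rose^(-1) = cyan.
jade*cyan = pink
pink*gray = rose
rose*rose = red

red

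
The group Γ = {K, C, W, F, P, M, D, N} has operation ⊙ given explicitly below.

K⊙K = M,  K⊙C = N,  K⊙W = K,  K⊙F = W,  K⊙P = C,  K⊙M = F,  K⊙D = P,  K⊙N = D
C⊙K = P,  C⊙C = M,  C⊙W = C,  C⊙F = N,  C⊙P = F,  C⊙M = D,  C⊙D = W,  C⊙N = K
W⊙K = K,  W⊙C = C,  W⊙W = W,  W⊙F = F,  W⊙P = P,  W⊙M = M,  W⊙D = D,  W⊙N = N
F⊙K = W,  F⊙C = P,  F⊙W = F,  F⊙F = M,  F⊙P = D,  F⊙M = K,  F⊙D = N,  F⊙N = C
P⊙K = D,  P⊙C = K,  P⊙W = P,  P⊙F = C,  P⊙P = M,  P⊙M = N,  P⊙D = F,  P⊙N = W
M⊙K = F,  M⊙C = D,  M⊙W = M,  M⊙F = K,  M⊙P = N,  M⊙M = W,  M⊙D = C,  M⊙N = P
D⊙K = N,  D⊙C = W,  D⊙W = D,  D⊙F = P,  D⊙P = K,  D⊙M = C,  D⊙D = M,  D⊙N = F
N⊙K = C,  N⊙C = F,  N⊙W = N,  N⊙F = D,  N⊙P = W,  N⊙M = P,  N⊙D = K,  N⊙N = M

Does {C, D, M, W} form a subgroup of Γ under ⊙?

{C, D, M, W} contains the identity W.
Checking products: every product of two elements of {C, D, M, W} (read from the table) lies in {C, D, M, W}, so the set is closed.
In a finite group, a nonempty closed subset is a subgroup. So {C, D, M, W} ≤ Γ.

Yes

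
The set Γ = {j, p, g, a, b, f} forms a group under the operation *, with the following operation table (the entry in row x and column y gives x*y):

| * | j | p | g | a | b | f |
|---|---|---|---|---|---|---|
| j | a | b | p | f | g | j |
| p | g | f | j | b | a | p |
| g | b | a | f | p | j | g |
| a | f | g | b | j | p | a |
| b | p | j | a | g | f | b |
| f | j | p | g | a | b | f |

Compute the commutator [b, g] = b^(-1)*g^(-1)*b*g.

j

Identity is f; from the table b^(-1) = b and g^(-1) = g.
b*g = a
a*b = p
p*g = j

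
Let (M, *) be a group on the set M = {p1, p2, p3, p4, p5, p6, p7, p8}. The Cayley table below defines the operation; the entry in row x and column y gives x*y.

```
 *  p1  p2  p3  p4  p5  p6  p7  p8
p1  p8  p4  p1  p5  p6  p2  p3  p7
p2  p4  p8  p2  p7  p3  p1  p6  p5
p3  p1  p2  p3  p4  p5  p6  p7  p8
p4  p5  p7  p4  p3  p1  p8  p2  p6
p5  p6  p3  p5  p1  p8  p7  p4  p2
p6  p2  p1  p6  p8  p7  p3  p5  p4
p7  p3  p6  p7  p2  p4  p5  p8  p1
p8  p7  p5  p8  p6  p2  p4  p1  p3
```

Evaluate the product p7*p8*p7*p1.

p7*p8 = p1
p1*p7 = p3
p3*p1 = p1

p1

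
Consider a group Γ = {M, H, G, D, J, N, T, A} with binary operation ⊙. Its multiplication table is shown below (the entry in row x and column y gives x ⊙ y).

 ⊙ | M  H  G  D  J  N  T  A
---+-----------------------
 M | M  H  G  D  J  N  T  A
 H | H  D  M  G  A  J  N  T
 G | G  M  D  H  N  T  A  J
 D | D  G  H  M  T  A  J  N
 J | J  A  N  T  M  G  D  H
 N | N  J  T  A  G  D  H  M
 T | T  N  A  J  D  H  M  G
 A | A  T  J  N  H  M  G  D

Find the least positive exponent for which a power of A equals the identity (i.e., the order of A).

4

The identity element is M (its row matches the header).
A^1 = A
A^2 = A ⊙ A = D
A^3 = D ⊙ A = N
A^4 = N ⊙ A = M
The first power of A equal to the identity is A^4, so ord(A) = 4.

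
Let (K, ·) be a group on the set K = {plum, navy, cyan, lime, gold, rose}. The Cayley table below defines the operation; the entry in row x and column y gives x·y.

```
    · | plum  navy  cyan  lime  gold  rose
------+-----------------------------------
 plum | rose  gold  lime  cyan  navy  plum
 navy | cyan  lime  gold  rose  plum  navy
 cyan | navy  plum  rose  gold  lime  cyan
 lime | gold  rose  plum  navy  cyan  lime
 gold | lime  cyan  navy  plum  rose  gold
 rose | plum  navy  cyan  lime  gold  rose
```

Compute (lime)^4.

lime^1 = lime
lime^2 = lime·lime = navy
lime^3 = navy·lime = rose
lime^4 = rose·lime = lime

lime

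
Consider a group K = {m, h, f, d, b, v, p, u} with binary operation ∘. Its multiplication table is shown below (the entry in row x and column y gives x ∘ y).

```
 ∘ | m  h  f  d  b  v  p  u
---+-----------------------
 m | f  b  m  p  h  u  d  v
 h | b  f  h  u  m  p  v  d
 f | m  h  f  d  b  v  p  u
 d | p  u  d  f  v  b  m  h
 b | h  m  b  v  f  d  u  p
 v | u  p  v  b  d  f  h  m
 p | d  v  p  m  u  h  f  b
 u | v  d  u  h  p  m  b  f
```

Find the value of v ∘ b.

d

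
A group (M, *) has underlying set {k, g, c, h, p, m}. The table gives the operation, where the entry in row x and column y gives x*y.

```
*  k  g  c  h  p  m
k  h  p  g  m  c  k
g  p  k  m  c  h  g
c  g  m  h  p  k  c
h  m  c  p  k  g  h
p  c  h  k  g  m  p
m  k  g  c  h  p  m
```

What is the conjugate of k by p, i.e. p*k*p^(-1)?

k

The identity is m. In row p, the entry m sits in column p, so p^(-1) = p.
p*k = c
c*p = k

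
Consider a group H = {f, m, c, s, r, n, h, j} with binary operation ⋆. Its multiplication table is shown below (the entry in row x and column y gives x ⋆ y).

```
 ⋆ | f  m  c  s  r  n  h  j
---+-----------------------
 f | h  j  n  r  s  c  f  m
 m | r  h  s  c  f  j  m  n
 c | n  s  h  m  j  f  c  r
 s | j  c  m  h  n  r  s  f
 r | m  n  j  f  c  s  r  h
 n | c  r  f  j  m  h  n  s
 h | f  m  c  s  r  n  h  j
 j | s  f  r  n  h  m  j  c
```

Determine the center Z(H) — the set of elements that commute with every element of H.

An element z is central iff its row equals its column in the table.
For s: s ⋆ r = n ≠ f = r ⋆ s, so s ∉ Z.
Checking each element this way leaves Z(H) = {c, h}.

{c, h}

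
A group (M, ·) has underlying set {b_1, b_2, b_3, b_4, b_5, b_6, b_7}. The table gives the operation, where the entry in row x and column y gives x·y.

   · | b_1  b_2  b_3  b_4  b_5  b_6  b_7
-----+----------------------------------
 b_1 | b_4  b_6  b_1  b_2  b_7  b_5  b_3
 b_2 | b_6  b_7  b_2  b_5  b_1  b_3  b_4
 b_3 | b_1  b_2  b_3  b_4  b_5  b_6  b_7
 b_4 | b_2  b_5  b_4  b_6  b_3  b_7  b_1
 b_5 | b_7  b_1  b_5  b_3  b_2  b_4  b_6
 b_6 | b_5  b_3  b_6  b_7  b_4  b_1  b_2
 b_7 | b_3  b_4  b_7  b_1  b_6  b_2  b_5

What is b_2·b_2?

Read row b_2, column b_2: b_2·b_2 = b_7.

b_7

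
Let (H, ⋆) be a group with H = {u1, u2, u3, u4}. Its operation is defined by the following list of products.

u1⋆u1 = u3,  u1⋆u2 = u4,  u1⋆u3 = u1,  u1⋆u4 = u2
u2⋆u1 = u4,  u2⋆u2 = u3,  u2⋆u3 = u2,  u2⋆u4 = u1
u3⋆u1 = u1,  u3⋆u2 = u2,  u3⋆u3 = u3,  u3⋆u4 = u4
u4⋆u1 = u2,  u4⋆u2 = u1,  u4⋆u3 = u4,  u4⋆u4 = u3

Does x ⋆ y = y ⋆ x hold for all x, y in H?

Yes

Check whether the table is symmetric across its main diagonal.
Every entry (row x, col y) equals the entry (row y, col x), so H is abelian.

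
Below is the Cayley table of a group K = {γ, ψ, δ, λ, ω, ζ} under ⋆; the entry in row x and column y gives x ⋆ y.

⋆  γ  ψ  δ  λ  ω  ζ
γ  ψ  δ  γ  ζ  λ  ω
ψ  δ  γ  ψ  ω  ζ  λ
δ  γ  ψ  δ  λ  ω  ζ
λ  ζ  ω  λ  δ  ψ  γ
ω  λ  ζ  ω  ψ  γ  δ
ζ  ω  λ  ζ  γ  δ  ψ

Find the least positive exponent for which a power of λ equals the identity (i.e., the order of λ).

2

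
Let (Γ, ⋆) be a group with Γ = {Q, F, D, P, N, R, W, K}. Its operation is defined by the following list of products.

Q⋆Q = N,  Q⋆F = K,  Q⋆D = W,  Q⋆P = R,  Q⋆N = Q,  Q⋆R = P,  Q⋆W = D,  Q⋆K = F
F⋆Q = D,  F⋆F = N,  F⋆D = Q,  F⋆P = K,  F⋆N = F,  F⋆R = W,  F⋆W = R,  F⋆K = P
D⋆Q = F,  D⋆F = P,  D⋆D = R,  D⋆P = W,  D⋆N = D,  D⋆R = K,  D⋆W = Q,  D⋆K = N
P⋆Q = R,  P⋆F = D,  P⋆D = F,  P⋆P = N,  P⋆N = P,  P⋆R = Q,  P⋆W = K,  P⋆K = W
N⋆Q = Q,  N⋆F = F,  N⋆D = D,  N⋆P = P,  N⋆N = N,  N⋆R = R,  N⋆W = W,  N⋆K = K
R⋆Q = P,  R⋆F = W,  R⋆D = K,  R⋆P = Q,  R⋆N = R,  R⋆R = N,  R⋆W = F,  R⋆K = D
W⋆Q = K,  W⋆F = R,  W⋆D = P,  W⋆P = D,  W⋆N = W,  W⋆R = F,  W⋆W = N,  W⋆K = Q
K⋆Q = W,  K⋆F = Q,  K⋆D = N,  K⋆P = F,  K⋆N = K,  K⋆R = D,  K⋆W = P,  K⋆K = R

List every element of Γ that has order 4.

Identity is N. Compute the order of each non-identity element by repeated multiplication:
  Q: Q → N  (order 2)
  F: F → N  (order 2)
  D: D → R → K → N  (order 4)
  P: P → N  (order 2)
  R: R → N  (order 2)
  W: W → N  (order 2)
  K: K → R → D → N  (order 4)
Elements of order 4: {D, K}.

{D, K}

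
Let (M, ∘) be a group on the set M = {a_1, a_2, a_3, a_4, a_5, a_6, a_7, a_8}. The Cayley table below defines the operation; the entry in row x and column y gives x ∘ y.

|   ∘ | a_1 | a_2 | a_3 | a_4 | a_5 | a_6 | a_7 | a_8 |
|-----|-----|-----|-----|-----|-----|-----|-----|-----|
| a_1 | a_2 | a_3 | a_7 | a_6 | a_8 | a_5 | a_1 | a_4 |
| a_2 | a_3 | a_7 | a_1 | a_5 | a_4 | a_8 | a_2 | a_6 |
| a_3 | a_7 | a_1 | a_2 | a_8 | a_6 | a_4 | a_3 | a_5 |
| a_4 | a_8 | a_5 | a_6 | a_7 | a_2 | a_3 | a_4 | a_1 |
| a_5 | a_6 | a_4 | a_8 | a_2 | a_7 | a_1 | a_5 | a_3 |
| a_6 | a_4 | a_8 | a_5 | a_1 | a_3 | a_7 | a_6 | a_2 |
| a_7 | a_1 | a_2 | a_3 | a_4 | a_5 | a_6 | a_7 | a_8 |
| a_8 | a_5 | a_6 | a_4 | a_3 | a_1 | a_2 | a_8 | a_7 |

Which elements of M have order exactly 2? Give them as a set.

{a_2, a_4, a_5, a_6, a_8}

Identity is a_7. Compute the order of each non-identity element by repeated multiplication:
  a_1: a_1 → a_2 → a_3 → a_7  (order 4)
  a_2: a_2 → a_7  (order 2)
  a_3: a_3 → a_2 → a_1 → a_7  (order 4)
  a_4: a_4 → a_7  (order 2)
  a_5: a_5 → a_7  (order 2)
  a_6: a_6 → a_7  (order 2)
  a_8: a_8 → a_7  (order 2)
Elements of order 2: {a_2, a_4, a_5, a_6, a_8}.
(Structurally, M here is isomorphic to the dihedral group D_4.)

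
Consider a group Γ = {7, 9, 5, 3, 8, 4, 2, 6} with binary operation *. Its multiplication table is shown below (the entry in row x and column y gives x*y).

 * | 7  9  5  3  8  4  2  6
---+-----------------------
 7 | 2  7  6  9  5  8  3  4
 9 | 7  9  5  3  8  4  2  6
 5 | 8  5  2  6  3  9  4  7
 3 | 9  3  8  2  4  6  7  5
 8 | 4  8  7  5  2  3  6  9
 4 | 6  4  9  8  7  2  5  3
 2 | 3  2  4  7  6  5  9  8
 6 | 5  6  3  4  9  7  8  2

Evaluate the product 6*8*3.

3

6*8 = 9
9*3 = 3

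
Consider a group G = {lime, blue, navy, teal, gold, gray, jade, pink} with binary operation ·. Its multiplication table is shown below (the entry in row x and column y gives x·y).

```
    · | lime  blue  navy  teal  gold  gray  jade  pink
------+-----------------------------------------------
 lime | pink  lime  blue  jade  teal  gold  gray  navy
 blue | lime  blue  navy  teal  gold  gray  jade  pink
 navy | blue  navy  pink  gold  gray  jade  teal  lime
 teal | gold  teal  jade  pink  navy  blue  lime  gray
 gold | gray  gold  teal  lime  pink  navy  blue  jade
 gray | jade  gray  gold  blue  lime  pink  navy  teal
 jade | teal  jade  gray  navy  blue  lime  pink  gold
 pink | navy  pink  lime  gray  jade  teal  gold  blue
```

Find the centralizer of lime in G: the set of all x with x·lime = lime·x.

{blue, lime, navy, pink}

Compare row lime with column lime entry by entry.
pink·lime = navy = lime·pink, so pink commutes with lime.
gold·lime = gray but lime·gold = teal, so gold does not.
Collecting the elements that commute with lime: C(lime) = {blue, lime, navy, pink}.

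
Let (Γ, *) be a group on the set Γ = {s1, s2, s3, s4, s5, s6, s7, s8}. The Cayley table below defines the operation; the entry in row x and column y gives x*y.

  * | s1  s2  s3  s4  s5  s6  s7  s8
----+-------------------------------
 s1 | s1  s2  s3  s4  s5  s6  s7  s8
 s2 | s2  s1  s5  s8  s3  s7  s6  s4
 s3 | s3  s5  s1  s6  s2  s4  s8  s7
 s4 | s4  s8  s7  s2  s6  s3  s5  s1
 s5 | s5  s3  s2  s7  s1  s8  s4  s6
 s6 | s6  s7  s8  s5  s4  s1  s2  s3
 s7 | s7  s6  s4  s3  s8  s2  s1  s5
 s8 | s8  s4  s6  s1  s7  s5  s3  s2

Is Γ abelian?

s4*s5 = s6 but s5*s4 = s7.
Since s4 and s5 do not commute, Γ is not abelian.

No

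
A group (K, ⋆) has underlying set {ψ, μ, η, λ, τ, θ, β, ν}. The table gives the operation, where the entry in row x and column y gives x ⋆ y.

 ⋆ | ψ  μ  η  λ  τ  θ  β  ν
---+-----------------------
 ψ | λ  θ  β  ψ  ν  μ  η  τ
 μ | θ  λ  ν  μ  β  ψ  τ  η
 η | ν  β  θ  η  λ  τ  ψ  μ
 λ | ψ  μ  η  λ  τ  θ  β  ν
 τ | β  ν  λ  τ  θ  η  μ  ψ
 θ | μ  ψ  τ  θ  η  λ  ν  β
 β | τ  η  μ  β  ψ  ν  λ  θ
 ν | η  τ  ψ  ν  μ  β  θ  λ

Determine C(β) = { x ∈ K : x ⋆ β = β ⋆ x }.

Compare row β with column β entry by entry.
ν ⋆ β = θ = β ⋆ ν, so ν commutes with β.
τ ⋆ β = μ but β ⋆ τ = ψ, so τ does not.
Collecting the elements that commute with β: C(β) = {β, θ, λ, ν}.

{β, θ, λ, ν}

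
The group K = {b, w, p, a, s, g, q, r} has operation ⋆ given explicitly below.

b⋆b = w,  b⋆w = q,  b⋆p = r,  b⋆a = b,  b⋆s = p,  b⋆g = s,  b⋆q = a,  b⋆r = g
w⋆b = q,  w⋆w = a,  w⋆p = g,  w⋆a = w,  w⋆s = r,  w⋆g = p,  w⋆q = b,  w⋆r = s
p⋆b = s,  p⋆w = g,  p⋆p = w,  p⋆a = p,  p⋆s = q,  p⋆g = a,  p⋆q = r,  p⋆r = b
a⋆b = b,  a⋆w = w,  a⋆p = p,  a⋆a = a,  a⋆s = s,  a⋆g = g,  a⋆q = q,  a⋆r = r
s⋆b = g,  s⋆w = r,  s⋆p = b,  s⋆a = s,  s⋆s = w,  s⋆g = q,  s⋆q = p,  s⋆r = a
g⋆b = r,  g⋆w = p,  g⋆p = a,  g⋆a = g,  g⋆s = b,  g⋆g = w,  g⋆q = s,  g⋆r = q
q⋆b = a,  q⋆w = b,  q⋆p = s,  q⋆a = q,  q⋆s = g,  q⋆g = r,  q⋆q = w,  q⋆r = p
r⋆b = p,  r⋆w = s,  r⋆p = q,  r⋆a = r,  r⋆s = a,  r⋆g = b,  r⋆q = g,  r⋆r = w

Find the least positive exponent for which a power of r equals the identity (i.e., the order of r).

4

The identity element is a (its row matches the header).
r^1 = r
r^2 = r ⋆ r = w
r^3 = w ⋆ r = s
r^4 = s ⋆ r = a
The first power of r equal to the identity is r^4, so ord(r) = 4.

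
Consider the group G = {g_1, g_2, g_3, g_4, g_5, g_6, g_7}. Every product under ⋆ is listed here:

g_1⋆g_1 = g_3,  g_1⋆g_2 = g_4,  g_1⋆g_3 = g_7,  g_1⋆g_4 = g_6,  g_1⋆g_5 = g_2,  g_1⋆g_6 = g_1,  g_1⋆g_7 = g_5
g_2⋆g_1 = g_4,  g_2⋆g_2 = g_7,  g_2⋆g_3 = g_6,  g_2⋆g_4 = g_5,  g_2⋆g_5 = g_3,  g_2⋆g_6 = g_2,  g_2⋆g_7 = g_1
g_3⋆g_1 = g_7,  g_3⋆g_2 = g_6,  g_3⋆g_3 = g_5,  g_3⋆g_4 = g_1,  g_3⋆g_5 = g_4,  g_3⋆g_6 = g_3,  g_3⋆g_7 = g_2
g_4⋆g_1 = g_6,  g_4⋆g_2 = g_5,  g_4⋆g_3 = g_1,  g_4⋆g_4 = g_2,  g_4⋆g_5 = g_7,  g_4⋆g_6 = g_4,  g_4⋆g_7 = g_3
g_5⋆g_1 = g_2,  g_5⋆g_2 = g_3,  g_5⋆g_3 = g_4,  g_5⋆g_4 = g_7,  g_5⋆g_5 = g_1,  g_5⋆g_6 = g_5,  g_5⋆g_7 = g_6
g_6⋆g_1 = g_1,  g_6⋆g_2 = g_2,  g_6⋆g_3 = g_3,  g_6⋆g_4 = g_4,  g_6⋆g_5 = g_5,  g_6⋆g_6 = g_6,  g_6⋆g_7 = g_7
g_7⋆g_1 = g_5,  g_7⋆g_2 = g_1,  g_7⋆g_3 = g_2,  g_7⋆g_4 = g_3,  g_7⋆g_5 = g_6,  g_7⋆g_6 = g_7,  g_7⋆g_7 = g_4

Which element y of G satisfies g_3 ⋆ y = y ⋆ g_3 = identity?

g_2

First locate the identity: row g_6 matches the header, so g_6 is the identity.
Scan row g_3 for g_6: g_3 ⋆ g_2 = g_6. Hence g_3^(-1) = g_2.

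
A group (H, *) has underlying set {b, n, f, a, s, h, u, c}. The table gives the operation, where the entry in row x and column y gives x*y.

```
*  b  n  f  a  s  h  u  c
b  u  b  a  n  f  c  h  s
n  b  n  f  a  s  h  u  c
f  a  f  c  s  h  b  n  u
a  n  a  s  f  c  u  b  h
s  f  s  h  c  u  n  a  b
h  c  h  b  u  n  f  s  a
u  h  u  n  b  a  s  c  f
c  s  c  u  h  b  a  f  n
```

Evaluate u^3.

f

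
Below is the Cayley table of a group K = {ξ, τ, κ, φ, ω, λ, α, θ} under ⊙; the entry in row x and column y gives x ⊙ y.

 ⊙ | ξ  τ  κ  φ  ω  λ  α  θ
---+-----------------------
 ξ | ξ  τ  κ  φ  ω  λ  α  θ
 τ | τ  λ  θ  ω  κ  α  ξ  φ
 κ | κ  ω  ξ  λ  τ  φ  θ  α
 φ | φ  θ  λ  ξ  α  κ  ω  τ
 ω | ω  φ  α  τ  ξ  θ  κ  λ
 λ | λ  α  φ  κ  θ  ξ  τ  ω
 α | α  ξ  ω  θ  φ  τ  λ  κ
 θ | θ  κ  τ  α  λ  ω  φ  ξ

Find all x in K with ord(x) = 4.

{α, τ}

Identity is ξ. Compute the order of each non-identity element by repeated multiplication:
  τ: τ → λ → α → ξ  (order 4)
  κ: κ → ξ  (order 2)
  φ: φ → ξ  (order 2)
  ω: ω → ξ  (order 2)
  λ: λ → ξ  (order 2)
  α: α → λ → τ → ξ  (order 4)
  θ: θ → ξ  (order 2)
Elements of order 4: {α, τ}.
(Structurally, K here is isomorphic to the dihedral group D_4.)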